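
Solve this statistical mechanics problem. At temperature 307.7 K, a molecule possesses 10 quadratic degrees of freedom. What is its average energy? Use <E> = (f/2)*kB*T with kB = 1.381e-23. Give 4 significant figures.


Step 1: f/2 = 10/2 = 5
Step 2: kB*T = 1.381e-23 * 307.7 = 4.249e-21
Step 3: <E> = 5 * 4.249e-21 = 2.125e-20 J

2.125e-20


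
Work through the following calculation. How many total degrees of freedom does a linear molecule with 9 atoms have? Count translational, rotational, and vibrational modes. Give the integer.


Step 1: Translational DOF = 3
Step 2: Rotational DOF (linear) = 2
Step 3: Vibrational DOF = 3*9 - 5 = 22
Step 4: Total = 3 + 2 + 22 = 27

27


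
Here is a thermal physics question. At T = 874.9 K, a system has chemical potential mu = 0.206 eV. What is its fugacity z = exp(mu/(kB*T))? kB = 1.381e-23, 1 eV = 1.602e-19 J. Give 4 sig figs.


Step 1: Convert mu to Joules: 0.206*1.602e-19 = 3.3e-20 J
Step 2: kB*T = 1.381e-23*874.9 = 1.208e-20 J
Step 3: mu/(kB*T) = 2.731
Step 4: z = exp(2.731) = 15.35

15.35


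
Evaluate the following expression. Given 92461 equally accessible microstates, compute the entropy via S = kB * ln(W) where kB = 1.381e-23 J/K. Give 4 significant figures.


Step 1: ln(W) = ln(92461) = 11.43
Step 2: S = kB * ln(W) = 1.381e-23 * 11.43
Step 3: S = 1.579e-22 J/K

1.579e-22


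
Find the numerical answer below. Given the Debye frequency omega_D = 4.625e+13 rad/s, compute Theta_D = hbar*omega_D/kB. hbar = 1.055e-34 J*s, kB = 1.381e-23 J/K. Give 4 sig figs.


Step 1: hbar*omega_D = 1.055e-34 * 4.625e+13 = 4.879e-21 J
Step 2: Theta_D = 4.879e-21 / 1.381e-23
Step 3: Theta_D = 353.3 K

353.3


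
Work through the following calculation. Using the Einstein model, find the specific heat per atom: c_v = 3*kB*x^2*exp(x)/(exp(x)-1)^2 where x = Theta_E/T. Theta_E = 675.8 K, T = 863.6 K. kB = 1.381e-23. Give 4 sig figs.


Step 1: x = Theta_E/T = 675.8/863.6 = 0.7825
Step 2: x^2 = 0.6124
Step 3: exp(x) = 2.187
Step 4: c_v = 3*1.381e-23*0.6124*2.187/(2.187-1)^2 = 3.938e-23

3.938e-23


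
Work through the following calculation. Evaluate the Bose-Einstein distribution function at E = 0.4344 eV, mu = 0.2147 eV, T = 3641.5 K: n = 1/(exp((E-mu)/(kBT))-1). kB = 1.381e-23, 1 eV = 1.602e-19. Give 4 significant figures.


Step 1: (E - mu) = 0.2197 eV
Step 2: x = (E-mu)*eV/(kB*T) = 0.2197*1.602e-19/(1.381e-23*3641.5) = 0.6999
Step 3: exp(x) = 2.013
Step 4: n = 1/(exp(x)-1) = 0.9867

0.9867


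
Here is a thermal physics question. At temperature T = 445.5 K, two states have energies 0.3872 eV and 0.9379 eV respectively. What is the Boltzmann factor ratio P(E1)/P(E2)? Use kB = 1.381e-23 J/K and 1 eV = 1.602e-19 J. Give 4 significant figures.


Step 1: Compute energy difference dE = E1 - E2 = 0.3872 - 0.9379 = -0.5507 eV
Step 2: Convert to Joules: dE_J = -0.5507 * 1.602e-19 = -8.822e-20 J
Step 3: Compute exponent = -dE_J / (kB * T) = -(-8.822e-20) / (1.381e-23 * 445.5) = 14.34
Step 4: P(E1)/P(E2) = exp(14.34) = 1.689e+06

1.689e+06


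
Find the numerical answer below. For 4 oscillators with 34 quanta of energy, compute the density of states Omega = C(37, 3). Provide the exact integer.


Step 1: Use binomial coefficient C(37, 3)
Step 2: Numerator = 37! / 34!
Step 3: Denominator = 3!
Step 4: Omega = 7770

7770


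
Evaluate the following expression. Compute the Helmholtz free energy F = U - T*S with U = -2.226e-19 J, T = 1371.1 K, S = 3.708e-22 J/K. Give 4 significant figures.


Step 1: T*S = 1371.1 * 3.708e-22 = 5.084e-19 J
Step 2: F = U - T*S = -2.226e-19 - 5.084e-19
Step 3: F = -7.31e-19 J

-7.31e-19


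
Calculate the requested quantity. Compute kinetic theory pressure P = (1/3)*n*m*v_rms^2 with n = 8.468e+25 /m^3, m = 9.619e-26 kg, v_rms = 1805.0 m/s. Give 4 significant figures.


Step 1: v_rms^2 = 1805.0^2 = 3.258e+06
Step 2: n*m = 8.468e+25*9.619e-26 = 8.145
Step 3: P = (1/3)*8.145*3.258e+06 = 8.846e+06 Pa

8.846e+06


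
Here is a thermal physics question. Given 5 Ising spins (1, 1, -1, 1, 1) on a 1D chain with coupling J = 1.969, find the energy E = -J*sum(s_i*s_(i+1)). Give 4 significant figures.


Step 1: Nearest-neighbor products: 1, -1, -1, 1
Step 2: Sum of products = 0
Step 3: E = -1.969 * 0 = 0

0


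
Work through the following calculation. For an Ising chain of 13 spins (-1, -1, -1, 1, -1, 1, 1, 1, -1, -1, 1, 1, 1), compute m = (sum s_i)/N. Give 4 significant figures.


Step 1: Count up spins (+1): 7, down spins (-1): 6
Step 2: Total magnetization M = 7 - 6 = 1
Step 3: m = M/N = 1/13 = 0.07692

0.07692


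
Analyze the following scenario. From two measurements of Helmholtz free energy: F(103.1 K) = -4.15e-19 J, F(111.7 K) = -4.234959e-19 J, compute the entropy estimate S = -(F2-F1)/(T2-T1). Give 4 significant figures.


Step 1: dF = F2 - F1 = -4.234959e-19 - (-4.15e-19) = -8.4959e-21 J
Step 2: dT = T2 - T1 = 111.7 - 103.1 = 8.6 K
Step 3: S = -dF/dT = -(-8.4959e-21)/8.6 = 9.879e-22 J/K

9.879e-22


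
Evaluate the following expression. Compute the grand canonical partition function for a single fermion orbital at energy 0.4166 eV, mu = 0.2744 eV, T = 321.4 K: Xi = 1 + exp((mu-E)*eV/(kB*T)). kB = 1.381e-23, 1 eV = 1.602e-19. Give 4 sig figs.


Step 1: (mu - E) = 0.2744 - 0.4166 = -0.1422 eV
Step 2: x = (mu-E)*eV/(kB*T) = -0.1422*1.602e-19/(1.381e-23*321.4) = -5.132
Step 3: exp(x) = 0.005902
Step 4: Xi = 1 + 0.005902 = 1.006

1.006


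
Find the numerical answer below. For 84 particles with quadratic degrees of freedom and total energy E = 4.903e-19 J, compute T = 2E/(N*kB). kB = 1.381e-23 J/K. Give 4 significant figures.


Step 1: Numerator = 2*E = 2*4.903e-19 = 9.806e-19 J
Step 2: Denominator = N*kB = 84*1.381e-23 = 1.16e-21
Step 3: T = 9.806e-19 / 1.16e-21 = 845.3 K

845.3


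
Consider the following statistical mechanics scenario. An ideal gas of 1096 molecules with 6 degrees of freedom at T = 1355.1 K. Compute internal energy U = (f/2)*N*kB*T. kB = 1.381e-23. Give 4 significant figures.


Step 1: f/2 = 6/2 = 3.0
Step 2: N*kB*T = 1096*1.381e-23*1355.1 = 2.051e-17
Step 3: U = 3.0 * 2.051e-17 = 6.153e-17 J

6.153e-17


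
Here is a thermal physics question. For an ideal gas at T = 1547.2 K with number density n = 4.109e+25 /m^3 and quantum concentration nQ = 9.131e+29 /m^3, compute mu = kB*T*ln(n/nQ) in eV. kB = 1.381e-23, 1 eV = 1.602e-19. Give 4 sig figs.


Step 1: n/nQ = 4.109e+25/9.131e+29 = 4.5e-05
Step 2: ln(n/nQ) = -10.01
Step 3: mu = kB*T*ln(n/nQ) = 2.137e-20*-10.01 = -2.139e-19 J
Step 4: Convert to eV: -2.139e-19/1.602e-19 = -1.335 eV

-1.335


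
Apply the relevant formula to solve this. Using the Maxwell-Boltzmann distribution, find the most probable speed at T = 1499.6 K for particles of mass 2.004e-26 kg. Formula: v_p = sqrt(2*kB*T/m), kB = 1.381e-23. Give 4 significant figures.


Step 1: Numerator = 2*kB*T = 2*1.381e-23*1499.6 = 4.142e-20
Step 2: Ratio = 4.142e-20 / 2.004e-26 = 2.067e+06
Step 3: v_p = sqrt(2.067e+06) = 1438 m/s

1438


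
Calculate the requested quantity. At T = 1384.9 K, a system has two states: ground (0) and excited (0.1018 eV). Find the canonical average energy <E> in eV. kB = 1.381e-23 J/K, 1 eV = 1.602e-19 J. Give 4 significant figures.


Step 1: beta*E = 0.1018*1.602e-19/(1.381e-23*1384.9) = 0.8527
Step 2: exp(-beta*E) = 0.4263
Step 3: <E> = 0.1018*0.4263/(1+0.4263) = 0.03042 eV

0.03042


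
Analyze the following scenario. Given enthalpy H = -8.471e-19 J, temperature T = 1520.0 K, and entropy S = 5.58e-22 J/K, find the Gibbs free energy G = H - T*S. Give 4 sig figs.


Step 1: T*S = 1520.0 * 5.58e-22 = 8.482e-19 J
Step 2: G = H - T*S = -8.471e-19 - 8.482e-19
Step 3: G = -1.695e-18 J

-1.695e-18


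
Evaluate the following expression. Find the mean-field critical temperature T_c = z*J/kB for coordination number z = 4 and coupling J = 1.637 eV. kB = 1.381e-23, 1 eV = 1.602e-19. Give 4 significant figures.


Step 1: z*J = 4*1.637 = 6.548 eV
Step 2: Convert to Joules: 6.548*1.602e-19 = 1.049e-18 J
Step 3: T_c = 1.049e-18 / 1.381e-23 = 7.596e+04 K

7.596e+04


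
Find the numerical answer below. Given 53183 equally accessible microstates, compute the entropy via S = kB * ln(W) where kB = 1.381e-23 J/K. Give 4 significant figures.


Step 1: ln(W) = ln(53183) = 10.88
Step 2: S = kB * ln(W) = 1.381e-23 * 10.88
Step 3: S = 1.503e-22 J/K

1.503e-22


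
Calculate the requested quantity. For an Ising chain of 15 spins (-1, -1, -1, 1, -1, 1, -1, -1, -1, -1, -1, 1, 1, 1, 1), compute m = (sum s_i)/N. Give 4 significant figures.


Step 1: Count up spins (+1): 6, down spins (-1): 9
Step 2: Total magnetization M = 6 - 9 = -3
Step 3: m = M/N = -3/15 = -0.2

-0.2


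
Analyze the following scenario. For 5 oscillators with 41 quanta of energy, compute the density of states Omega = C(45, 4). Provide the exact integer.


Step 1: Use binomial coefficient C(45, 4)
Step 2: Numerator = 45! / 41!
Step 3: Denominator = 4!
Step 4: Omega = 148995

148995


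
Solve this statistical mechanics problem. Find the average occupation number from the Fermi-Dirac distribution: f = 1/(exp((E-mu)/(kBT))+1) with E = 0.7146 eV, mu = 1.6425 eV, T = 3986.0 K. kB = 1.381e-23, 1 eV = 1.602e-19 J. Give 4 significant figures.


Step 1: (E - mu) = 0.7146 - 1.6425 = -0.9279 eV
Step 2: Convert: (E-mu)*eV = -1.486e-19 J
Step 3: x = (E-mu)*eV/(kB*T) = -2.7
Step 4: f = 1/(exp(-2.7)+1) = 0.9371

0.9371


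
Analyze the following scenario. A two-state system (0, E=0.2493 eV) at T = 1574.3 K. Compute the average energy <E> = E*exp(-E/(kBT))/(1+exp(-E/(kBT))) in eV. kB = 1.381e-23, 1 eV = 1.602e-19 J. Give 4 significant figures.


Step 1: beta*E = 0.2493*1.602e-19/(1.381e-23*1574.3) = 1.837
Step 2: exp(-beta*E) = 0.1593
Step 3: <E> = 0.2493*0.1593/(1+0.1593) = 0.03426 eV

0.03426


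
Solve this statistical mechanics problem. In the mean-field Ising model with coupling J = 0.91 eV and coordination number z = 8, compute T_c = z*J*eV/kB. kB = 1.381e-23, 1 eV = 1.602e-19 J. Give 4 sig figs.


Step 1: z*J = 8*0.91 = 7.28 eV
Step 2: Convert to Joules: 7.28*1.602e-19 = 1.166e-18 J
Step 3: T_c = 1.166e-18 / 1.381e-23 = 8.445e+04 K

8.445e+04


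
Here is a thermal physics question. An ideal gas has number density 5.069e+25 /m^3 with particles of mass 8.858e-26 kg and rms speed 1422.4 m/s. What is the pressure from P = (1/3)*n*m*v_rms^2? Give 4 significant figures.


Step 1: v_rms^2 = 1422.4^2 = 2.023e+06
Step 2: n*m = 5.069e+25*8.858e-26 = 4.49
Step 3: P = (1/3)*4.49*2.023e+06 = 3.028e+06 Pa

3.028e+06


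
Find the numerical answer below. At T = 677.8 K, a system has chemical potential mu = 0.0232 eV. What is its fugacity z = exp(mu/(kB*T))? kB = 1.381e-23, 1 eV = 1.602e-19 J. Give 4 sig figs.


Step 1: Convert mu to Joules: 0.0232*1.602e-19 = 3.717e-21 J
Step 2: kB*T = 1.381e-23*677.8 = 9.36e-21 J
Step 3: mu/(kB*T) = 0.3971
Step 4: z = exp(0.3971) = 1.487

1.487


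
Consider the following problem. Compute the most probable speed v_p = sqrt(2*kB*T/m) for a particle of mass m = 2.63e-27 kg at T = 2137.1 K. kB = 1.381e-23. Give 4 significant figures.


Step 1: Numerator = 2*kB*T = 2*1.381e-23*2137.1 = 5.903e-20
Step 2: Ratio = 5.903e-20 / 2.63e-27 = 2.244e+07
Step 3: v_p = sqrt(2.244e+07) = 4737 m/s

4737


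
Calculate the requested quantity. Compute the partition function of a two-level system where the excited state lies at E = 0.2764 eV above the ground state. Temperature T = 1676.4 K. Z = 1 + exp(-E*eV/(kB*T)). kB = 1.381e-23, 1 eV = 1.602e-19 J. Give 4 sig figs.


Step 1: Compute beta*E = E*eV/(kB*T) = 0.2764*1.602e-19/(1.381e-23*1676.4) = 1.913
Step 2: exp(-beta*E) = exp(-1.913) = 0.1477
Step 3: Z = 1 + 0.1477 = 1.148

1.148


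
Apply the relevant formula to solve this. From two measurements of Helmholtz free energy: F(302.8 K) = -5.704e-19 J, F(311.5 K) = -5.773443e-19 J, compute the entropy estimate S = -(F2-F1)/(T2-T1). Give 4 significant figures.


Step 1: dF = F2 - F1 = -5.773443e-19 - (-5.704e-19) = -6.9443e-21 J
Step 2: dT = T2 - T1 = 311.5 - 302.8 = 8.7 K
Step 3: S = -dF/dT = -(-6.9443e-21)/8.7 = 7.982e-22 J/K

7.982e-22


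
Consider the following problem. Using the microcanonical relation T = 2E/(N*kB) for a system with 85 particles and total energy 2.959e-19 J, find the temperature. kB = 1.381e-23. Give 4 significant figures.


Step 1: Numerator = 2*E = 2*2.959e-19 = 5.918e-19 J
Step 2: Denominator = N*kB = 85*1.381e-23 = 1.174e-21
Step 3: T = 5.918e-19 / 1.174e-21 = 504.2 K

504.2


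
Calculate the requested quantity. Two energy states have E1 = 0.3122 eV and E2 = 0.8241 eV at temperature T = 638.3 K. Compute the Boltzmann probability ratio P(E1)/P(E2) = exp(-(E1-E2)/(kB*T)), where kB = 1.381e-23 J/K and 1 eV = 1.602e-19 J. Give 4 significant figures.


Step 1: Compute energy difference dE = E1 - E2 = 0.3122 - 0.8241 = -0.5119 eV
Step 2: Convert to Joules: dE_J = -0.5119 * 1.602e-19 = -8.201e-20 J
Step 3: Compute exponent = -dE_J / (kB * T) = -(-8.201e-20) / (1.381e-23 * 638.3) = 9.303
Step 4: P(E1)/P(E2) = exp(9.303) = 1.097e+04

1.097e+04


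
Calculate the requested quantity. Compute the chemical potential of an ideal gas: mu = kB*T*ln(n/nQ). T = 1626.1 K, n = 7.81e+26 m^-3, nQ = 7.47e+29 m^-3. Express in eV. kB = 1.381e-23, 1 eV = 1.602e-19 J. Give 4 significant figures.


Step 1: n/nQ = 7.81e+26/7.47e+29 = 0.001046
Step 2: ln(n/nQ) = -6.863
Step 3: mu = kB*T*ln(n/nQ) = 2.246e-20*-6.863 = -1.541e-19 J
Step 4: Convert to eV: -1.541e-19/1.602e-19 = -0.9621 eV

-0.9621


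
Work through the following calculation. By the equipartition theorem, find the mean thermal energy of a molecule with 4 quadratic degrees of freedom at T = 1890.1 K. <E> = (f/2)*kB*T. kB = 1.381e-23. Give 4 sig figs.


Step 1: f/2 = 4/2 = 2
Step 2: kB*T = 1.381e-23 * 1890.1 = 2.61e-20
Step 3: <E> = 2 * 2.61e-20 = 5.22e-20 J

5.22e-20


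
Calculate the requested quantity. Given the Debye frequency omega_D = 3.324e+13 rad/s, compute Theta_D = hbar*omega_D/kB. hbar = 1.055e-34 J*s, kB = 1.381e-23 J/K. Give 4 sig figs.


Step 1: hbar*omega_D = 1.055e-34 * 3.324e+13 = 3.507e-21 J
Step 2: Theta_D = 3.507e-21 / 1.381e-23
Step 3: Theta_D = 253.9 K

253.9


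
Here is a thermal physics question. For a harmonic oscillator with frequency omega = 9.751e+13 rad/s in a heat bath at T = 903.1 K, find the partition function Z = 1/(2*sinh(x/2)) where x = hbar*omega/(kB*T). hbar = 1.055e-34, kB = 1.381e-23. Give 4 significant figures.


Step 1: Compute x = hbar*omega/(kB*T) = 1.055e-34*9.751e+13/(1.381e-23*903.1) = 0.8248
Step 2: x/2 = 0.4124
Step 3: sinh(x/2) = 0.4242
Step 4: Z = 1/(2*0.4242) = 1.179

1.179


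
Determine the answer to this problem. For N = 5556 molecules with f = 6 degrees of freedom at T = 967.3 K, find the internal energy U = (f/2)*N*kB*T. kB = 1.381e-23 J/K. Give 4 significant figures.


Step 1: f/2 = 6/2 = 3.0
Step 2: N*kB*T = 5556*1.381e-23*967.3 = 7.422e-17
Step 3: U = 3.0 * 7.422e-17 = 2.227e-16 J

2.227e-16


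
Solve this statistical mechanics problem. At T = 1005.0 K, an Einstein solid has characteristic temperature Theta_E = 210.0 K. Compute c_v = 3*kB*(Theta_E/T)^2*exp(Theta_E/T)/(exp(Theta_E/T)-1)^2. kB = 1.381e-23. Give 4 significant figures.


Step 1: x = Theta_E/T = 210.0/1005.0 = 0.209
Step 2: x^2 = 0.04366
Step 3: exp(x) = 1.232
Step 4: c_v = 3*1.381e-23*0.04366*1.232/(1.232-1)^2 = 4.128e-23

4.128e-23


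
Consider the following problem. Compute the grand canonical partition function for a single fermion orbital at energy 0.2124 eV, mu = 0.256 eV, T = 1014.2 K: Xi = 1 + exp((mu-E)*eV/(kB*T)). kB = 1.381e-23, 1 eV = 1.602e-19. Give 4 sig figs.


Step 1: (mu - E) = 0.256 - 0.2124 = 0.0436 eV
Step 2: x = (mu-E)*eV/(kB*T) = 0.0436*1.602e-19/(1.381e-23*1014.2) = 0.4987
Step 3: exp(x) = 1.647
Step 4: Xi = 1 + 1.647 = 2.647

2.647


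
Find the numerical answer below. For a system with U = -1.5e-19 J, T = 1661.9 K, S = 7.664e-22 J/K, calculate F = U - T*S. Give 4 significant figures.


Step 1: T*S = 1661.9 * 7.664e-22 = 1.274e-18 J
Step 2: F = U - T*S = -1.5e-19 - 1.274e-18
Step 3: F = -1.424e-18 J

-1.424e-18


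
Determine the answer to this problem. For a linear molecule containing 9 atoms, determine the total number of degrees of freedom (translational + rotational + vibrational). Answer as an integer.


Step 1: Translational DOF = 3
Step 2: Rotational DOF (linear) = 2
Step 3: Vibrational DOF = 3*9 - 5 = 22
Step 4: Total = 3 + 2 + 22 = 27

27


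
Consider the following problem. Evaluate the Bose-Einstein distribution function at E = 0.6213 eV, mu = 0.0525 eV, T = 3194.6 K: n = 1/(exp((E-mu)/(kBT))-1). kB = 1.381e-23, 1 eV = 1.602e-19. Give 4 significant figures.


Step 1: (E - mu) = 0.5688 eV
Step 2: x = (E-mu)*eV/(kB*T) = 0.5688*1.602e-19/(1.381e-23*3194.6) = 2.065
Step 3: exp(x) = 7.889
Step 4: n = 1/(exp(x)-1) = 0.1452

0.1452


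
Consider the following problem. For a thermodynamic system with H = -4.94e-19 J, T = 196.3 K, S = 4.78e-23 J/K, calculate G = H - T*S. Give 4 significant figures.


Step 1: T*S = 196.3 * 4.78e-23 = 9.383e-21 J
Step 2: G = H - T*S = -4.94e-19 - 9.383e-21
Step 3: G = -5.034e-19 J

-5.034e-19


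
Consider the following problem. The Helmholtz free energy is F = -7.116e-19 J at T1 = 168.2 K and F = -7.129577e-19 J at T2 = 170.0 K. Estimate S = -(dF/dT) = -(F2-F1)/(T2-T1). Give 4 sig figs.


Step 1: dF = F2 - F1 = -7.129577e-19 - (-7.116e-19) = -1.3577e-21 J
Step 2: dT = T2 - T1 = 170.0 - 168.2 = 1.8 K
Step 3: S = -dF/dT = -(-1.3577e-21)/1.8 = 7.543e-22 J/K

7.543e-22


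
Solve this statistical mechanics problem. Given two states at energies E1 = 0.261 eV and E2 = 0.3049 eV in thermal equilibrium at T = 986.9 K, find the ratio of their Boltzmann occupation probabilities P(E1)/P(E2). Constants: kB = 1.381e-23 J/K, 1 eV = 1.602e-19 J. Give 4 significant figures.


Step 1: Compute energy difference dE = E1 - E2 = 0.261 - 0.3049 = -0.0439 eV
Step 2: Convert to Joules: dE_J = -0.0439 * 1.602e-19 = -7.033e-21 J
Step 3: Compute exponent = -dE_J / (kB * T) = -(-7.033e-21) / (1.381e-23 * 986.9) = 0.516
Step 4: P(E1)/P(E2) = exp(0.516) = 1.675

1.675


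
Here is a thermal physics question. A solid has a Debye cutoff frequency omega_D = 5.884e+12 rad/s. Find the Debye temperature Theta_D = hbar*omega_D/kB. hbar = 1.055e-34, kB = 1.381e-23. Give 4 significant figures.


Step 1: hbar*omega_D = 1.055e-34 * 5.884e+12 = 6.208e-22 J
Step 2: Theta_D = 6.208e-22 / 1.381e-23
Step 3: Theta_D = 44.95 K

44.95


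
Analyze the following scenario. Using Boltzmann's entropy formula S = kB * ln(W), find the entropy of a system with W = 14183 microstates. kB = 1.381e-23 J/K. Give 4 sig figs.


Step 1: ln(W) = ln(14183) = 9.56
Step 2: S = kB * ln(W) = 1.381e-23 * 9.56
Step 3: S = 1.32e-22 J/K

1.32e-22


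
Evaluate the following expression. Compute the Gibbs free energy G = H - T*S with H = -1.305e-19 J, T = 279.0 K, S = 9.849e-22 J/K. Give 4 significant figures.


Step 1: T*S = 279.0 * 9.849e-22 = 2.748e-19 J
Step 2: G = H - T*S = -1.305e-19 - 2.748e-19
Step 3: G = -4.053e-19 J

-4.053e-19


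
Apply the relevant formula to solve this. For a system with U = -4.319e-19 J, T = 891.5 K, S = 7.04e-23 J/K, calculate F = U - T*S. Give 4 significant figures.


Step 1: T*S = 891.5 * 7.04e-23 = 6.276e-20 J
Step 2: F = U - T*S = -4.319e-19 - 6.276e-20
Step 3: F = -4.947e-19 J

-4.947e-19


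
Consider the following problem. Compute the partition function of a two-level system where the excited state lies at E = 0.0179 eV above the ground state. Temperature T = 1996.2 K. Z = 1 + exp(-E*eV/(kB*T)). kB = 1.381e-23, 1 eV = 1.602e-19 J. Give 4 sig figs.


Step 1: Compute beta*E = E*eV/(kB*T) = 0.0179*1.602e-19/(1.381e-23*1996.2) = 0.104
Step 2: exp(-beta*E) = exp(-0.104) = 0.9012
Step 3: Z = 1 + 0.9012 = 1.901

1.901


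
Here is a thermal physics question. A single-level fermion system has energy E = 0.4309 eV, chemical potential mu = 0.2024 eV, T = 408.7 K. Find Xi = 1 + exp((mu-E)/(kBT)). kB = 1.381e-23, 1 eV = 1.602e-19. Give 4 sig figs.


Step 1: (mu - E) = 0.2024 - 0.4309 = -0.2285 eV
Step 2: x = (mu-E)*eV/(kB*T) = -0.2285*1.602e-19/(1.381e-23*408.7) = -6.486
Step 3: exp(x) = 0.001525
Step 4: Xi = 1 + 0.001525 = 1.002

1.002


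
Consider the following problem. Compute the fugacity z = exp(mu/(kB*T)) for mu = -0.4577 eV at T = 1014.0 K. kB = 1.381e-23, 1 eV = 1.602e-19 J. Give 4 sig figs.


Step 1: Convert mu to Joules: -0.4577*1.602e-19 = -7.332e-20 J
Step 2: kB*T = 1.381e-23*1014.0 = 1.4e-20 J
Step 3: mu/(kB*T) = -5.236
Step 4: z = exp(-5.236) = 0.005321

0.005321


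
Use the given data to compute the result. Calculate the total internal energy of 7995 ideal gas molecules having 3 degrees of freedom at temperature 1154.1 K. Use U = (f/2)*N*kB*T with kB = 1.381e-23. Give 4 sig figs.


Step 1: f/2 = 3/2 = 1.5
Step 2: N*kB*T = 7995*1.381e-23*1154.1 = 1.274e-16
Step 3: U = 1.5 * 1.274e-16 = 1.911e-16 J

1.911e-16


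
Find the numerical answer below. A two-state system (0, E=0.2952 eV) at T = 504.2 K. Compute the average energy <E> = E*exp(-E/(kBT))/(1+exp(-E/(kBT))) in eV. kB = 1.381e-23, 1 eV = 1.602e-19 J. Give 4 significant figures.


Step 1: beta*E = 0.2952*1.602e-19/(1.381e-23*504.2) = 6.792
Step 2: exp(-beta*E) = 0.001123
Step 3: <E> = 0.2952*0.001123/(1+0.001123) = 0.0003311 eV

0.0003311


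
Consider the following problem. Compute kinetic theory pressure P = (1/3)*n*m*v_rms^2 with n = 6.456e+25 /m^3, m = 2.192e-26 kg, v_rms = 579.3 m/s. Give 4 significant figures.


Step 1: v_rms^2 = 579.3^2 = 3.356e+05
Step 2: n*m = 6.456e+25*2.192e-26 = 1.415
Step 3: P = (1/3)*1.415*3.356e+05 = 1.583e+05 Pa

1.583e+05


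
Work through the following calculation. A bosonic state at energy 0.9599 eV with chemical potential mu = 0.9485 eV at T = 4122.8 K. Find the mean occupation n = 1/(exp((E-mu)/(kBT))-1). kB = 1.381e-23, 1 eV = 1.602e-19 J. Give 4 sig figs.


Step 1: (E - mu) = 0.0114 eV
Step 2: x = (E-mu)*eV/(kB*T) = 0.0114*1.602e-19/(1.381e-23*4122.8) = 0.03208
Step 3: exp(x) = 1.033
Step 4: n = 1/(exp(x)-1) = 30.68

30.68


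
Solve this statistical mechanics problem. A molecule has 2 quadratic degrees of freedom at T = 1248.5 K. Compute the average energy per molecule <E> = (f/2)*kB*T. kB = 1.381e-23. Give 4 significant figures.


Step 1: f/2 = 2/2 = 1
Step 2: kB*T = 1.381e-23 * 1248.5 = 1.724e-20
Step 3: <E> = 1 * 1.724e-20 = 1.724e-20 J

1.724e-20


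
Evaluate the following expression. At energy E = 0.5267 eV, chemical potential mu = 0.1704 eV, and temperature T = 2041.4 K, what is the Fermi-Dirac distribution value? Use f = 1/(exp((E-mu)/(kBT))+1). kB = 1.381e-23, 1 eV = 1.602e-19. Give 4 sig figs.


Step 1: (E - mu) = 0.5267 - 0.1704 = 0.3563 eV
Step 2: Convert: (E-mu)*eV = 5.708e-20 J
Step 3: x = (E-mu)*eV/(kB*T) = 2.025
Step 4: f = 1/(exp(2.025)+1) = 0.1166

0.1166


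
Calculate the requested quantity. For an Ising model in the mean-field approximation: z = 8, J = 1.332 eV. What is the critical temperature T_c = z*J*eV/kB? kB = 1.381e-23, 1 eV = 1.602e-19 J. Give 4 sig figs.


Step 1: z*J = 8*1.332 = 10.66 eV
Step 2: Convert to Joules: 10.66*1.602e-19 = 1.707e-18 J
Step 3: T_c = 1.707e-18 / 1.381e-23 = 1.236e+05 K

1.236e+05


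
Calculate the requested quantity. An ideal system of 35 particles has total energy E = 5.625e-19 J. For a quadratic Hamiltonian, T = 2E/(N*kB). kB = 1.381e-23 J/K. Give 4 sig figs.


Step 1: Numerator = 2*E = 2*5.625e-19 = 1.125e-18 J
Step 2: Denominator = N*kB = 35*1.381e-23 = 4.833e-22
Step 3: T = 1.125e-18 / 4.833e-22 = 2328 K

2328


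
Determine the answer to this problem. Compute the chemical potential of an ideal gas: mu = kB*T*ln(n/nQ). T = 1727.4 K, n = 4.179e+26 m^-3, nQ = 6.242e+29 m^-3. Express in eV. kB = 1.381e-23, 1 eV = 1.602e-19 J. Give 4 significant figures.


Step 1: n/nQ = 4.179e+26/6.242e+29 = 0.0006695
Step 2: ln(n/nQ) = -7.309
Step 3: mu = kB*T*ln(n/nQ) = 2.386e-20*-7.309 = -1.744e-19 J
Step 4: Convert to eV: -1.744e-19/1.602e-19 = -1.088 eV

-1.088


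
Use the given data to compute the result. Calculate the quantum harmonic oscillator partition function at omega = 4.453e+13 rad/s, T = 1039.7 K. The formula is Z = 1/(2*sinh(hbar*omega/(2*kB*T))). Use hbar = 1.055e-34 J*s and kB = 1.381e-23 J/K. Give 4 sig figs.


Step 1: Compute x = hbar*omega/(kB*T) = 1.055e-34*4.453e+13/(1.381e-23*1039.7) = 0.3272
Step 2: x/2 = 0.1636
Step 3: sinh(x/2) = 0.1643
Step 4: Z = 1/(2*0.1643) = 3.043

3.043


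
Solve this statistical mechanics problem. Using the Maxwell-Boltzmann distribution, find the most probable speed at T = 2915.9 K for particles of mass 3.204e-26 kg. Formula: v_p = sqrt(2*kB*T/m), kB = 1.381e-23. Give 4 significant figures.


Step 1: Numerator = 2*kB*T = 2*1.381e-23*2915.9 = 8.054e-20
Step 2: Ratio = 8.054e-20 / 3.204e-26 = 2.514e+06
Step 3: v_p = sqrt(2.514e+06) = 1585 m/s

1585


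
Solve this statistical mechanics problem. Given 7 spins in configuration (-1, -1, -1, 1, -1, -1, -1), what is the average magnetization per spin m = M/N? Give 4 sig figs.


Step 1: Count up spins (+1): 1, down spins (-1): 6
Step 2: Total magnetization M = 1 - 6 = -5
Step 3: m = M/N = -5/7 = -0.7143

-0.7143


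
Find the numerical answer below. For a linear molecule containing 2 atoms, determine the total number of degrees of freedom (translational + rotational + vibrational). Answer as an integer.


Step 1: Translational DOF = 3
Step 2: Rotational DOF (linear) = 2
Step 3: Vibrational DOF = 3*2 - 5 = 1
Step 4: Total = 3 + 2 + 1 = 6

6


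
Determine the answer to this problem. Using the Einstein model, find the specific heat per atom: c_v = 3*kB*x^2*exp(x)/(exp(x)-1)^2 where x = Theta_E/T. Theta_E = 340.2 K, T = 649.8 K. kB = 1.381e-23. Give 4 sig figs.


Step 1: x = Theta_E/T = 340.2/649.8 = 0.5235
Step 2: x^2 = 0.2741
Step 3: exp(x) = 1.688
Step 4: c_v = 3*1.381e-23*0.2741*1.688/(1.688-1)^2 = 4.05e-23

4.05e-23


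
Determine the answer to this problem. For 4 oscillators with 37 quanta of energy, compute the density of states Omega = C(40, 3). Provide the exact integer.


Step 1: Use binomial coefficient C(40, 3)
Step 2: Numerator = 40! / 37!
Step 3: Denominator = 3!
Step 4: Omega = 9880

9880


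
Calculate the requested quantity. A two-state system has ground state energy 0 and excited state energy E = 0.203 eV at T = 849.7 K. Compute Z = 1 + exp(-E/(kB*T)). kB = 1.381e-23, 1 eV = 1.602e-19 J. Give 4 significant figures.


Step 1: Compute beta*E = E*eV/(kB*T) = 0.203*1.602e-19/(1.381e-23*849.7) = 2.771
Step 2: exp(-beta*E) = exp(-2.771) = 0.06257
Step 3: Z = 1 + 0.06257 = 1.063

1.063


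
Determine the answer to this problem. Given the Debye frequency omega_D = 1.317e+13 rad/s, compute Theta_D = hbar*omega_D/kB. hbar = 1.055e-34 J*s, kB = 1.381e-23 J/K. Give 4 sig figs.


Step 1: hbar*omega_D = 1.055e-34 * 1.317e+13 = 1.389e-21 J
Step 2: Theta_D = 1.389e-21 / 1.381e-23
Step 3: Theta_D = 100.6 K

100.6


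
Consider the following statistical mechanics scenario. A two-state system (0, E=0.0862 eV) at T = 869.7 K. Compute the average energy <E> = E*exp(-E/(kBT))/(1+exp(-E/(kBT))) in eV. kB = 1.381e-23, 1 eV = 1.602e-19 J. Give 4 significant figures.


Step 1: beta*E = 0.0862*1.602e-19/(1.381e-23*869.7) = 1.15
Step 2: exp(-beta*E) = 0.3167
Step 3: <E> = 0.0862*0.3167/(1+0.3167) = 0.02073 eV

0.02073


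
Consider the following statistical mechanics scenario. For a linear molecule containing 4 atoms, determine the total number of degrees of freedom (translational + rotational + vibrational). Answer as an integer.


Step 1: Translational DOF = 3
Step 2: Rotational DOF (linear) = 2
Step 3: Vibrational DOF = 3*4 - 5 = 7
Step 4: Total = 3 + 2 + 7 = 12

12


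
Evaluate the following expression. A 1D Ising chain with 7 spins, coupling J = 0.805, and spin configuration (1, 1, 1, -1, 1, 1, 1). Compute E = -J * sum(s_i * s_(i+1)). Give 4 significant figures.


Step 1: Nearest-neighbor products: 1, 1, -1, -1, 1, 1
Step 2: Sum of products = 2
Step 3: E = -0.805 * 2 = -1.61

-1.61


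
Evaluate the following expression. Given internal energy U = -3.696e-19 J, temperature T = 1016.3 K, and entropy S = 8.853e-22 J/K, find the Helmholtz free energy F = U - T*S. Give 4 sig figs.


Step 1: T*S = 1016.3 * 8.853e-22 = 8.997e-19 J
Step 2: F = U - T*S = -3.696e-19 - 8.997e-19
Step 3: F = -1.269e-18 J

-1.269e-18


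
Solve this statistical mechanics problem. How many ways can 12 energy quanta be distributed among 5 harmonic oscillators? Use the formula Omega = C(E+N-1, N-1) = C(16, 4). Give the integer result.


Step 1: Use binomial coefficient C(16, 4)
Step 2: Numerator = 16! / 12!
Step 3: Denominator = 4!
Step 4: Omega = 1820

1820


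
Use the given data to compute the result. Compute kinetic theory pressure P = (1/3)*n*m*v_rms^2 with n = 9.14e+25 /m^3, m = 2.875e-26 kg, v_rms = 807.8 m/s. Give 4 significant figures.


Step 1: v_rms^2 = 807.8^2 = 6.525e+05
Step 2: n*m = 9.14e+25*2.875e-26 = 2.628
Step 3: P = (1/3)*2.628*6.525e+05 = 5.716e+05 Pa

5.716e+05


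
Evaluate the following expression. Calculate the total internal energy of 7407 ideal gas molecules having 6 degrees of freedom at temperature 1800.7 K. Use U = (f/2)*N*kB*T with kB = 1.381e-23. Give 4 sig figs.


Step 1: f/2 = 6/2 = 3.0
Step 2: N*kB*T = 7407*1.381e-23*1800.7 = 1.842e-16
Step 3: U = 3.0 * 1.842e-16 = 5.526e-16 J

5.526e-16


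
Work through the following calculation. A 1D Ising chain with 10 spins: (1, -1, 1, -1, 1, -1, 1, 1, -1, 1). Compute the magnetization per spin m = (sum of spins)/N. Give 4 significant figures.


Step 1: Count up spins (+1): 6, down spins (-1): 4
Step 2: Total magnetization M = 6 - 4 = 2
Step 3: m = M/N = 2/10 = 0.2

0.2


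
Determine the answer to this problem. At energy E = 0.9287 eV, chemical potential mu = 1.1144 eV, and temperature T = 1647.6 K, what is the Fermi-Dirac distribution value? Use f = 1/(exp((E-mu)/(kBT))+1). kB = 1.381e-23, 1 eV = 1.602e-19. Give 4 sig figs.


Step 1: (E - mu) = 0.9287 - 1.1144 = -0.1857 eV
Step 2: Convert: (E-mu)*eV = -2.975e-20 J
Step 3: x = (E-mu)*eV/(kB*T) = -1.307
Step 4: f = 1/(exp(-1.307)+1) = 0.7871

0.7871


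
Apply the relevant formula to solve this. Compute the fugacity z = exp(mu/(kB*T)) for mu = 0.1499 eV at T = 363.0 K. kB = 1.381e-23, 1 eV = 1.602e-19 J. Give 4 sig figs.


Step 1: Convert mu to Joules: 0.1499*1.602e-19 = 2.401e-20 J
Step 2: kB*T = 1.381e-23*363.0 = 5.013e-21 J
Step 3: mu/(kB*T) = 4.79
Step 4: z = exp(4.79) = 120.3

120.3


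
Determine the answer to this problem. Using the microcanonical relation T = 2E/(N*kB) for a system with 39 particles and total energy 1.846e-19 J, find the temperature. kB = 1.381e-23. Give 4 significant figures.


Step 1: Numerator = 2*E = 2*1.846e-19 = 3.692e-19 J
Step 2: Denominator = N*kB = 39*1.381e-23 = 5.386e-22
Step 3: T = 3.692e-19 / 5.386e-22 = 685.5 K

685.5


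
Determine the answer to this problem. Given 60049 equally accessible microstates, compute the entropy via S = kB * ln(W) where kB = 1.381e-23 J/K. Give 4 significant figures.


Step 1: ln(W) = ln(60049) = 11
Step 2: S = kB * ln(W) = 1.381e-23 * 11
Step 3: S = 1.52e-22 J/K

1.52e-22


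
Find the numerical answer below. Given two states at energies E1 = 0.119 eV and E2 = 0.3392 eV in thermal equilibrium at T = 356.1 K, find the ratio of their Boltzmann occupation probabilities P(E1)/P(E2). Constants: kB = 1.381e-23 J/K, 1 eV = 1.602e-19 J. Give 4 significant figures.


Step 1: Compute energy difference dE = E1 - E2 = 0.119 - 0.3392 = -0.2202 eV
Step 2: Convert to Joules: dE_J = -0.2202 * 1.602e-19 = -3.528e-20 J
Step 3: Compute exponent = -dE_J / (kB * T) = -(-3.528e-20) / (1.381e-23 * 356.1) = 7.173
Step 4: P(E1)/P(E2) = exp(7.173) = 1304

1304


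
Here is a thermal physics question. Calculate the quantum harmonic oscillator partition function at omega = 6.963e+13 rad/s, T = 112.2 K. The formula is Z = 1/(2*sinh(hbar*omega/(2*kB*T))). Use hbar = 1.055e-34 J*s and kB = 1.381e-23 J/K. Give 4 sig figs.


Step 1: Compute x = hbar*omega/(kB*T) = 1.055e-34*6.963e+13/(1.381e-23*112.2) = 4.741
Step 2: x/2 = 2.37
Step 3: sinh(x/2) = 5.304
Step 4: Z = 1/(2*5.304) = 0.09426

0.09426


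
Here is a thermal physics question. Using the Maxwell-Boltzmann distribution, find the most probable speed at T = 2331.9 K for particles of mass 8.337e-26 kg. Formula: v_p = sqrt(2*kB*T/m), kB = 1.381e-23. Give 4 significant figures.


Step 1: Numerator = 2*kB*T = 2*1.381e-23*2331.9 = 6.441e-20
Step 2: Ratio = 6.441e-20 / 8.337e-26 = 7.725e+05
Step 3: v_p = sqrt(7.725e+05) = 878.9 m/s

878.9


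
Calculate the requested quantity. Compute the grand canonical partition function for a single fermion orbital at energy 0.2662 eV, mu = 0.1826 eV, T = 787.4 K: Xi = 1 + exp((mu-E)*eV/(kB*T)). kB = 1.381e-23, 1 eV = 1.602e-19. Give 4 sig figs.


Step 1: (mu - E) = 0.1826 - 0.2662 = -0.0836 eV
Step 2: x = (mu-E)*eV/(kB*T) = -0.0836*1.602e-19/(1.381e-23*787.4) = -1.232
Step 3: exp(x) = 0.2918
Step 4: Xi = 1 + 0.2918 = 1.292

1.292


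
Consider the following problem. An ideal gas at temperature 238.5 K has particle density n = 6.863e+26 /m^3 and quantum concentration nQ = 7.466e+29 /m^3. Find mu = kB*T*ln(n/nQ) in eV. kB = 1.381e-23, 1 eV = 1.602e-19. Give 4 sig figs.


Step 1: n/nQ = 6.863e+26/7.466e+29 = 0.0009192
Step 2: ln(n/nQ) = -6.992
Step 3: mu = kB*T*ln(n/nQ) = 3.294e-21*-6.992 = -2.303e-20 J
Step 4: Convert to eV: -2.303e-20/1.602e-19 = -0.1438 eV

-0.1438


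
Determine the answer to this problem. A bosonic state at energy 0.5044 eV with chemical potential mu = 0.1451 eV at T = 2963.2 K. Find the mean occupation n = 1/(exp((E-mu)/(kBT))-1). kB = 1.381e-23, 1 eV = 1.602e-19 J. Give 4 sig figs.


Step 1: (E - mu) = 0.3593 eV
Step 2: x = (E-mu)*eV/(kB*T) = 0.3593*1.602e-19/(1.381e-23*2963.2) = 1.407
Step 3: exp(x) = 4.082
Step 4: n = 1/(exp(x)-1) = 0.3245

0.3245


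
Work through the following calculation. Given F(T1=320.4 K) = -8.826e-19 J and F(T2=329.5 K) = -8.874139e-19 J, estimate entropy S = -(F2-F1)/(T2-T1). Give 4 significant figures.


Step 1: dF = F2 - F1 = -8.874139e-19 - (-8.826e-19) = -4.8139e-21 J
Step 2: dT = T2 - T1 = 329.5 - 320.4 = 9.1 K
Step 3: S = -dF/dT = -(-4.8139e-21)/9.1 = 5.29e-22 J/K

5.29e-22


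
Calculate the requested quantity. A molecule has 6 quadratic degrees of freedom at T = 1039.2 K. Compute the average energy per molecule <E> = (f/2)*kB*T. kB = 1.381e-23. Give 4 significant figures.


Step 1: f/2 = 6/2 = 3
Step 2: kB*T = 1.381e-23 * 1039.2 = 1.435e-20
Step 3: <E> = 3 * 1.435e-20 = 4.305e-20 J

4.305e-20


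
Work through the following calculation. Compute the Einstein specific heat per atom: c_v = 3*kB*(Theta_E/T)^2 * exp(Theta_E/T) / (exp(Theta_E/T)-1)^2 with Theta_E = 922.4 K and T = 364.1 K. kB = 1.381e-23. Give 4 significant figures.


Step 1: x = Theta_E/T = 922.4/364.1 = 2.533
Step 2: x^2 = 6.418
Step 3: exp(x) = 12.6
Step 4: c_v = 3*1.381e-23*6.418*12.6/(12.6-1)^2 = 2.491e-23

2.491e-23


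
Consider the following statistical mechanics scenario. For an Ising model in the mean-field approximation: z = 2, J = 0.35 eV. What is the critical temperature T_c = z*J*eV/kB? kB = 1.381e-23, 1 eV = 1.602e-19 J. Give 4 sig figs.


Step 1: z*J = 2*0.35 = 0.7 eV
Step 2: Convert to Joules: 0.7*1.602e-19 = 1.121e-19 J
Step 3: T_c = 1.121e-19 / 1.381e-23 = 8120 K

8120


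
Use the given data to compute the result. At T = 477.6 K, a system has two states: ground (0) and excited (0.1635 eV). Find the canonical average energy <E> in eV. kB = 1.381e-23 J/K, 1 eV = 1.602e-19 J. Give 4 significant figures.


Step 1: beta*E = 0.1635*1.602e-19/(1.381e-23*477.6) = 3.971
Step 2: exp(-beta*E) = 0.01885
Step 3: <E> = 0.1635*0.01885/(1+0.01885) = 0.003025 eV

0.003025


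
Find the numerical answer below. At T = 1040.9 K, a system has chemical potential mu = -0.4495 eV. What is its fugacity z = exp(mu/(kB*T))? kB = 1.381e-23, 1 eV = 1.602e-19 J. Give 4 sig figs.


Step 1: Convert mu to Joules: -0.4495*1.602e-19 = -7.201e-20 J
Step 2: kB*T = 1.381e-23*1040.9 = 1.437e-20 J
Step 3: mu/(kB*T) = -5.009
Step 4: z = exp(-5.009) = 0.006675

0.006675


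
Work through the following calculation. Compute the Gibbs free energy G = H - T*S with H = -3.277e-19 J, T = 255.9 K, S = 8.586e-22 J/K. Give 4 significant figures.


Step 1: T*S = 255.9 * 8.586e-22 = 2.197e-19 J
Step 2: G = H - T*S = -3.277e-19 - 2.197e-19
Step 3: G = -5.474e-19 J

-5.474e-19


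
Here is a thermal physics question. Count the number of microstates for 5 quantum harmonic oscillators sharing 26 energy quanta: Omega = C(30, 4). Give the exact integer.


Step 1: Use binomial coefficient C(30, 4)
Step 2: Numerator = 30! / 26!
Step 3: Denominator = 4!
Step 4: Omega = 27405

27405


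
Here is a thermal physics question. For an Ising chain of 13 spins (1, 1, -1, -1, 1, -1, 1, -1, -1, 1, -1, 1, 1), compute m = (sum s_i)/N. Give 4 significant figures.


Step 1: Count up spins (+1): 7, down spins (-1): 6
Step 2: Total magnetization M = 7 - 6 = 1
Step 3: m = M/N = 1/13 = 0.07692

0.07692


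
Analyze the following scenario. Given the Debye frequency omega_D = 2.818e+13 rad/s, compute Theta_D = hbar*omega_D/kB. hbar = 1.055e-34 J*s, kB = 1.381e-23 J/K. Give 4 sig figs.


Step 1: hbar*omega_D = 1.055e-34 * 2.818e+13 = 2.973e-21 J
Step 2: Theta_D = 2.973e-21 / 1.381e-23
Step 3: Theta_D = 215.3 K

215.3


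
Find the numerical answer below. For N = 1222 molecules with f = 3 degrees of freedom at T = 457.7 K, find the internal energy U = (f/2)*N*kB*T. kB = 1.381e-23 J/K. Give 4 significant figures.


Step 1: f/2 = 3/2 = 1.5
Step 2: N*kB*T = 1222*1.381e-23*457.7 = 7.724e-18
Step 3: U = 1.5 * 7.724e-18 = 1.159e-17 J

1.159e-17


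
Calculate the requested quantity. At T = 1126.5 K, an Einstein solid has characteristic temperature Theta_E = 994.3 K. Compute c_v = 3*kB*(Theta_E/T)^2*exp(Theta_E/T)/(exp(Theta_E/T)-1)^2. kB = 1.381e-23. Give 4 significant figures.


Step 1: x = Theta_E/T = 994.3/1126.5 = 0.8826
Step 2: x^2 = 0.7791
Step 3: exp(x) = 2.417
Step 4: c_v = 3*1.381e-23*0.7791*2.417/(2.417-1)^2 = 3.884e-23

3.884e-23


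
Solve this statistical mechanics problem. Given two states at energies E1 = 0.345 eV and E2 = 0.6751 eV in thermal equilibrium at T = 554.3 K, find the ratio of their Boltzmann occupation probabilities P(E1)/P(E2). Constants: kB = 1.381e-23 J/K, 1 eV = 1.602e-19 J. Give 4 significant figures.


Step 1: Compute energy difference dE = E1 - E2 = 0.345 - 0.6751 = -0.3301 eV
Step 2: Convert to Joules: dE_J = -0.3301 * 1.602e-19 = -5.288e-20 J
Step 3: Compute exponent = -dE_J / (kB * T) = -(-5.288e-20) / (1.381e-23 * 554.3) = 6.908
Step 4: P(E1)/P(E2) = exp(6.908) = 1001

1001


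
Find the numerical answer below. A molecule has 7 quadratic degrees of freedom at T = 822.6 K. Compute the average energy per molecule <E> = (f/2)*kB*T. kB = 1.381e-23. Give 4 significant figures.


Step 1: f/2 = 7/2 = 3.5
Step 2: kB*T = 1.381e-23 * 822.6 = 1.136e-20
Step 3: <E> = 3.5 * 1.136e-20 = 3.976e-20 J

3.976e-20


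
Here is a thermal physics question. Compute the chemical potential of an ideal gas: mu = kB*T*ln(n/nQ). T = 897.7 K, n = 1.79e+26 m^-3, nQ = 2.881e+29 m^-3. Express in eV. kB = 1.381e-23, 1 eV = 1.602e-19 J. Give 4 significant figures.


Step 1: n/nQ = 1.79e+26/2.881e+29 = 0.0006213
Step 2: ln(n/nQ) = -7.384
Step 3: mu = kB*T*ln(n/nQ) = 1.24e-20*-7.384 = -9.154e-20 J
Step 4: Convert to eV: -9.154e-20/1.602e-19 = -0.5714 eV

-0.5714


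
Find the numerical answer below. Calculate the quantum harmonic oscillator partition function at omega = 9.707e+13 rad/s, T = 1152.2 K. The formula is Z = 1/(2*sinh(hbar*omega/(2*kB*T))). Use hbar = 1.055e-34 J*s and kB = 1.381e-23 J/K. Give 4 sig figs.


Step 1: Compute x = hbar*omega/(kB*T) = 1.055e-34*9.707e+13/(1.381e-23*1152.2) = 0.6436
Step 2: x/2 = 0.3218
Step 3: sinh(x/2) = 0.3274
Step 4: Z = 1/(2*0.3274) = 1.527

1.527


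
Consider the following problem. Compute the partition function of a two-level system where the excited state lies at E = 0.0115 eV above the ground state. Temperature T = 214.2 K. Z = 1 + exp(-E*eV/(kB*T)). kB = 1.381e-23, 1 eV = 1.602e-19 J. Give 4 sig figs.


Step 1: Compute beta*E = E*eV/(kB*T) = 0.0115*1.602e-19/(1.381e-23*214.2) = 0.6228
Step 2: exp(-beta*E) = exp(-0.6228) = 0.5364
Step 3: Z = 1 + 0.5364 = 1.536

1.536
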